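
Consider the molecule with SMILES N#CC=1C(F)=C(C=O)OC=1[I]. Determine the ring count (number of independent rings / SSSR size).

1

In SMILES, each pair of matching ring-closure digits denotes one ring-closing bond; the number of such bonds equals the number of independent rings.
Ring-closure bonds here: 1.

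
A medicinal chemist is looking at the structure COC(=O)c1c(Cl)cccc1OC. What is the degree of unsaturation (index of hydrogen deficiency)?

5

Molecular formula: C9H9ClO3.
DoU = (2C + 2 + N − H − X) / 2, where X is the halogen count and O/S are ignored.
    = (2·9 + 2 + 0 − 9 − 1) / 2 = 10 / 2 = 5.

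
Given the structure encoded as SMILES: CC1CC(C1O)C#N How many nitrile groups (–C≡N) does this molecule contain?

The nitrile motif appears at heavy-atom position 7 in the SMILES.
Other groups present: 1 hydroxyl.
Nitrile count: 1.

1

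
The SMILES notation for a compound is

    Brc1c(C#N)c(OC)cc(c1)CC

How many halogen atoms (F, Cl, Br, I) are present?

1

Halogen atoms appear at heavy-atom position 1 (1×Br).
Other groups present: 1 ether, 1 nitrile.
Halogen count: 1.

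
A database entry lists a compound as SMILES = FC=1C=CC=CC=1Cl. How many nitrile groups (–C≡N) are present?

0

Scan the SMILES for the nitrile motif — none present.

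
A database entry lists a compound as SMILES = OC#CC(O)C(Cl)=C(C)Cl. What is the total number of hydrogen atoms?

Walk through each heavy atom and fill implicit hydrogens from standard valence (C 4, N 3, O 2, S 2, halogen 1):
  atom 1: O, bond orders sum to 1 (valence 2) → 1 H
  atom 2: C, bond orders sum to 4 (valence 4) → 0 H
  atom 3: C, bond orders sum to 4 (valence 4) → 0 H
  atom 4: C, bond orders sum to 3 (valence 4) → 1 H
  atom 5: O, bond orders sum to 1 (valence 2) → 1 H
  atom 6: C, bond orders sum to 4 (valence 4) → 0 H
  atom 7: Cl (halogen, monovalent) → 0 H
  atom 8: C, bond orders sum to 4 (valence 4) → 0 H
  atom 9: C, bond orders sum to 1 (valence 4) → 3 H
  atom 10: Cl (halogen, monovalent) → 0 H
Total hydrogens: 6.

6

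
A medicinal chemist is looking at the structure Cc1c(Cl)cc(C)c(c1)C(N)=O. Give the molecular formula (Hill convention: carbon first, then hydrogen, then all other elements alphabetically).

Walk through each heavy atom and fill implicit hydrogens from standard valence (C 4, N 3, O 2, S 2, halogen 1); for lowercase aromatic atoms, an aromatic c carries 1 H when it has two neighbours and 0 H with three, and aromatic n carries 0 H:
  atom 1: C, bond orders sum to 1 (valence 4) → 3 H
  atom 2: aromatic c, 3 neighbours → 0 H
  atom 3: aromatic c, 3 neighbours → 0 H
  atom 4: Cl (halogen, monovalent) → 0 H
  atom 5: aromatic c, 2 neighbours → 1 H
  atom 6: aromatic c, 3 neighbours → 0 H
  atom 7: C, bond orders sum to 1 (valence 4) → 3 H
  atom 8: aromatic c, 3 neighbours → 0 H
  atom 9: aromatic c, 2 neighbours → 1 H
  atom 10: C, bond orders sum to 4 (valence 4) → 0 H
  atom 11: N, bond orders sum to 1 (valence 3) → 2 H
  atom 12: O, bond orders sum to 2 (valence 2) → 0 H
Totals → C:9, H:10, Cl:1, N:1, O:1.
In Hill order: C9H10ClNO.

C9H10ClNO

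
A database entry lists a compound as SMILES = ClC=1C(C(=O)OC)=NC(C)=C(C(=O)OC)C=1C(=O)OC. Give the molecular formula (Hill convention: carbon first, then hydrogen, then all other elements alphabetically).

Walk through each heavy atom and fill implicit hydrogens from standard valence (C 4, N 3, O 2, S 2, halogen 1):
  atom 1: Cl (halogen, monovalent) → 0 H
  atom 2: C, bond orders sum to 4 (valence 4) → 0 H
  atom 3: C, bond orders sum to 4 (valence 4) → 0 H
  atom 4: C, bond orders sum to 4 (valence 4) → 0 H
  atom 5: O, bond orders sum to 2 (valence 2) → 0 H
  atom 6: O, bond orders sum to 2 (valence 2) → 0 H
  atom 7: C, bond orders sum to 1 (valence 4) → 3 H
  atom 8: N, bond orders sum to 3 (valence 3) → 0 H
  atom 9: C, bond orders sum to 4 (valence 4) → 0 H
  atom 10: C, bond orders sum to 1 (valence 4) → 3 H
  atom 11: C, bond orders sum to 4 (valence 4) → 0 H
  atom 12: C, bond orders sum to 4 (valence 4) → 0 H
  atom 13: O, bond orders sum to 2 (valence 2) → 0 H
  atom 14: O, bond orders sum to 2 (valence 2) → 0 H
  atom 15: C, bond orders sum to 1 (valence 4) → 3 H
  atom 16: C, bond orders sum to 4 (valence 4) → 0 H
  atom 17: C, bond orders sum to 4 (valence 4) → 0 H
  atom 18: O, bond orders sum to 2 (valence 2) → 0 H
  atom 19: O, bond orders sum to 2 (valence 2) → 0 H
  atom 20: C, bond orders sum to 1 (valence 4) → 3 H
Totals → C:12, H:12, Cl:1, N:1, O:6.

C12H12ClNO6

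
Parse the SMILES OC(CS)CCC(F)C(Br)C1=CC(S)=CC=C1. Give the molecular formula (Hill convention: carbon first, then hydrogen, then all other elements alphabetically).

C12H16BrFOS2

Walk through each heavy atom and fill implicit hydrogens from standard valence (C 4, N 3, O 2, S 2, halogen 1):
  atom 1: O, bond orders sum to 1 (valence 2) → 1 H
  atom 2: C, bond orders sum to 3 (valence 4) → 1 H
  atom 3: C, bond orders sum to 2 (valence 4) → 2 H
  atom 4: S, bond orders sum to 1 (valence 2) → 1 H
  atom 5: C, bond orders sum to 2 (valence 4) → 2 H
  atom 6: C, bond orders sum to 2 (valence 4) → 2 H
  atom 7: C, bond orders sum to 3 (valence 4) → 1 H
  atom 8: F (halogen, monovalent) → 0 H
  atom 9: C, bond orders sum to 3 (valence 4) → 1 H
  atom 10: Br (halogen, monovalent) → 0 H
  atom 11: C, bond orders sum to 4 (valence 4) → 0 H
  atom 12: C, bond orders sum to 3 (valence 4) → 1 H
  atom 13: C, bond orders sum to 4 (valence 4) → 0 H
  atom 14: S, bond orders sum to 1 (valence 2) → 1 H
  atom 15: C, bond orders sum to 3 (valence 4) → 1 H
  atom 16: C, bond orders sum to 3 (valence 4) → 1 H
  atom 17: C, bond orders sum to 3 (valence 4) → 1 H
Totals → C:12, H:16, Br:1, F:1, O:1, S:2.
In Hill order: C12H16BrFOS2.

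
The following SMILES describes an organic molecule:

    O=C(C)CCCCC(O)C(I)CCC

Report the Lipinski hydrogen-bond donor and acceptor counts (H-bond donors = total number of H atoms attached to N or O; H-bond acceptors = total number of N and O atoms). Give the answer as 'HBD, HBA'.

1, 2

Donors: find every N or O and count the H atoms it carries.
  atom 1 (O): bond orders sum to 2 → 0 H
  atom 9 (O): bond orders sum to 1 → 1 H
Lipinski HBD = 1.
Acceptors: N atoms = 0, O atoms = 2 → HBA = 2.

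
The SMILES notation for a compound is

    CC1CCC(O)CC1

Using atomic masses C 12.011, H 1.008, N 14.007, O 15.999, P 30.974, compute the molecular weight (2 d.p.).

114.19 g/mol

First, the molecular formula is C7H14O (counting implicit H from valence).
  C: 7 × 12.011 = 84.077
  H: 14 × 1.008 = 14.112
  O: 1 × 15.999 = 15.999
Sum: 7×12.011 + 14×1.008 + 1×15.999 = 114.188 → 114.19 g/mol.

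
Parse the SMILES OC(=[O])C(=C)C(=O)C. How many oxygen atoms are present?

3

Scan the SMILES for O atoms (remember two-letter symbols like Cl and Br are single atoms).
Oxygen count: 3.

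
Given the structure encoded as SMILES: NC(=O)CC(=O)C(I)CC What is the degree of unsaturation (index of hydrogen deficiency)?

Molecular formula: C6H10INO2.
DoU = (2C + 2 + N − H − X) / 2, where X is the halogen count and O/S are ignored.
    = (2·6 + 2 + 1 − 10 − 1) / 2 = 4 / 2 = 2.

2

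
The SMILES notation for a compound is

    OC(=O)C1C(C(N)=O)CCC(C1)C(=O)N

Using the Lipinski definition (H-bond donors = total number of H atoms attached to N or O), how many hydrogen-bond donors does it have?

5

Donors: find every N or O and count the H atoms it carries.
  atom 1 (O): bond orders sum to 1 → 1 H
  atom 3 (O): bond orders sum to 2 → 0 H
  atom 7 (N): bond orders sum to 1 → 2 H
  atom 8 (O): bond orders sum to 2 → 0 H
  atom 14 (O): bond orders sum to 2 → 0 H
  atom 15 (N): bond orders sum to 1 → 2 H
Lipinski HBD = 5.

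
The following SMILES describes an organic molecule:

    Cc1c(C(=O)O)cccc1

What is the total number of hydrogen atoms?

8

Walk through each heavy atom and fill implicit hydrogens from standard valence (C 4, N 3, O 2, S 2, halogen 1); for lowercase aromatic atoms, an aromatic c carries 1 H when it has two neighbours and 0 H with three, and aromatic n carries 0 H:
  atom 1: C, bond orders sum to 1 (valence 4) → 3 H
  atom 2: aromatic c, 3 neighbours → 0 H
  atom 3: aromatic c, 3 neighbours → 0 H
  atom 4: C, bond orders sum to 4 (valence 4) → 0 H
  atom 5: O, bond orders sum to 2 (valence 2) → 0 H
  atom 6: O, bond orders sum to 1 (valence 2) → 1 H
  atom 7: aromatic c, 2 neighbours → 1 H
  atom 8: aromatic c, 2 neighbours → 1 H
  atom 9: aromatic c, 2 neighbours → 1 H
  atom 10: aromatic c, 2 neighbours → 1 H
Total hydrogens: 8.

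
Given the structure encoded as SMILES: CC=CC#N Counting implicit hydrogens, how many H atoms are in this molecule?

5

Walk through each heavy atom and fill implicit hydrogens from standard valence (C 4, N 3, O 2, S 2, halogen 1):
  atom 1: C, bond orders sum to 1 (valence 4) → 3 H
  atom 2: C, bond orders sum to 3 (valence 4) → 1 H
  atom 3: C, bond orders sum to 3 (valence 4) → 1 H
  atom 4: C, bond orders sum to 4 (valence 4) → 0 H
  atom 5: N, bond orders sum to 3 (valence 3) → 0 H
Total hydrogens: 5.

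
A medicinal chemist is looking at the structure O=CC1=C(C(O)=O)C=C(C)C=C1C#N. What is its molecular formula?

C10H7NO3

Walk through each heavy atom and fill implicit hydrogens from standard valence (C 4, N 3, O 2, S 2, halogen 1):
  atom 1: O, bond orders sum to 2 (valence 2) → 0 H
  atom 2: C, bond orders sum to 3 (valence 4) → 1 H
  atom 3: C, bond orders sum to 4 (valence 4) → 0 H
  atom 4: C, bond orders sum to 4 (valence 4) → 0 H
  atom 5: C, bond orders sum to 4 (valence 4) → 0 H
  atom 6: O, bond orders sum to 1 (valence 2) → 1 H
  atom 7: O, bond orders sum to 2 (valence 2) → 0 H
  atom 8: C, bond orders sum to 3 (valence 4) → 1 H
  atom 9: C, bond orders sum to 4 (valence 4) → 0 H
  atom 10: C, bond orders sum to 1 (valence 4) → 3 H
  atom 11: C, bond orders sum to 3 (valence 4) → 1 H
  atom 12: C, bond orders sum to 4 (valence 4) → 0 H
  atom 13: C, bond orders sum to 4 (valence 4) → 0 H
  atom 14: N, bond orders sum to 3 (valence 3) → 0 H
Totals → C:10, H:7, N:1, O:3.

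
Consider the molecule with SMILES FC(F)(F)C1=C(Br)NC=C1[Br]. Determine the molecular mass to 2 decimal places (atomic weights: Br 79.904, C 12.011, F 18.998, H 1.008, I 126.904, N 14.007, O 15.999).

First, the molecular formula is C5H2Br2F3N (counting implicit H from valence).
  Br: 2 × 79.904 = 159.808
  C: 5 × 12.011 = 60.055
  F: 3 × 18.998 = 56.994
  H: 2 × 1.008 = 2.016
  N: 1 × 14.007 = 14.007
Sum: 2×79.904 + 5×12.011 + 3×18.998 + 2×1.008 + 1×14.007 = 292.880 → 292.88 g/mol.

292.88 g/mol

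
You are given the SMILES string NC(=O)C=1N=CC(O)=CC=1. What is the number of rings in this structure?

In SMILES, each pair of matching ring-closure digits denotes one ring-closing bond; the number of such bonds equals the number of independent rings.
Ring-closure bonds here: 1.

1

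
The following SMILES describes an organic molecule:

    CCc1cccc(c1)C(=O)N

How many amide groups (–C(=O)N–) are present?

1

The amide motif appears at heavy-atom position 9 in the SMILES.
Amide count: 1.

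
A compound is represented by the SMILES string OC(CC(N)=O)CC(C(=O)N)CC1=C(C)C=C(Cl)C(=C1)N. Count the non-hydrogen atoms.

Every atom symbol written in the SMILES (organic subset) is one heavy atom; implicit H are not written.
Heavy atoms by element → C:14, Cl:1, N:3, O:3.
Total: 21.

21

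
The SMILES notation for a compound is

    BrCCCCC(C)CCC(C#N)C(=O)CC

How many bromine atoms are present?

Scan the SMILES for Br atoms (remember two-letter symbols like Cl and Br are single atoms).
Bromine count: 1.

1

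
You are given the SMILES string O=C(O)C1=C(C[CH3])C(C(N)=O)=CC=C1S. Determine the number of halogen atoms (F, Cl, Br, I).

0

Scan the SMILES for the halogen motif — none present.
Groups that are present: 1 amide, 1 carboxylic acid, 1 thiol.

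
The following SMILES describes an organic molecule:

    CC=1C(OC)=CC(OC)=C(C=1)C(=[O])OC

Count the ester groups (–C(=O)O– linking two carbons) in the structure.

The ester motif appears at heavy-atom position 12 in the SMILES.
Other groups present: 2 ether.
Ester count: 1.

1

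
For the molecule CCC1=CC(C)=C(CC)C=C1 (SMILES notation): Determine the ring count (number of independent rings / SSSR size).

In SMILES, each pair of matching ring-closure digits denotes one ring-closing bond; the number of such bonds equals the number of independent rings.
Ring-closure bonds here: 1.

1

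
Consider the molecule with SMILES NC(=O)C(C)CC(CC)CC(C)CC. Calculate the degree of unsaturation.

Degree of unsaturation = (number of rings) + (number of π bonds).
Ring closures in the SMILES: 0.
π bonds: 1 double bond (each 1 DoU) → 1 DoU from unsaturation.
Total DoU = 0 + 1 = 1.

1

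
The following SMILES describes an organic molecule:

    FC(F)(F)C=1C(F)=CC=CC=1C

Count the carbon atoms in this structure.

Count every carbon token in the SMILES (each C, including those in ring-closure positions and inside branches).
Carbon count: 8.

8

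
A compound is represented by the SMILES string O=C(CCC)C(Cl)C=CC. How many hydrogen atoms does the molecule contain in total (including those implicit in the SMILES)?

Walk through each heavy atom and fill implicit hydrogens from standard valence (C 4, N 3, O 2, S 2, halogen 1):
  atom 1: O, bond orders sum to 2 (valence 2) → 0 H
  atom 2: C, bond orders sum to 4 (valence 4) → 0 H
  atom 3: C, bond orders sum to 2 (valence 4) → 2 H
  atom 4: C, bond orders sum to 2 (valence 4) → 2 H
  atom 5: C, bond orders sum to 1 (valence 4) → 3 H
  atom 6: C, bond orders sum to 3 (valence 4) → 1 H
  atom 7: Cl (halogen, monovalent) → 0 H
  atom 8: C, bond orders sum to 3 (valence 4) → 1 H
  atom 9: C, bond orders sum to 3 (valence 4) → 1 H
  atom 10: C, bond orders sum to 1 (valence 4) → 3 H
Total hydrogens: 13.

13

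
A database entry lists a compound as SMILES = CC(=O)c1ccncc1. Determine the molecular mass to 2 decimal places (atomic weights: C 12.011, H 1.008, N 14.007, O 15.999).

121.14 g/mol

First, the molecular formula is C7H7NO (counting implicit H from valence).
  C: 7 × 12.011 = 84.077
  H: 7 × 1.008 = 7.056
  N: 1 × 14.007 = 14.007
  O: 1 × 15.999 = 15.999
Sum: 7×12.011 + 7×1.008 + 1×14.007 + 1×15.999 = 121.139 → 121.14 g/mol.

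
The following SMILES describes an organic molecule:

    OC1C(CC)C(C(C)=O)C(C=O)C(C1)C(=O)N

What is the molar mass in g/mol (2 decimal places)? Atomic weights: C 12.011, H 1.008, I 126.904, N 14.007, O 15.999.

241.29 g/mol

First, the molecular formula is C12H19NO4 (counting implicit H from valence).
  C: 12 × 12.011 = 144.132
  H: 19 × 1.008 = 19.152
  N: 1 × 14.007 = 14.007
  O: 4 × 15.999 = 63.996
Sum: 12×12.011 + 19×1.008 + 1×14.007 + 4×15.999 = 241.287 → 241.29 g/mol.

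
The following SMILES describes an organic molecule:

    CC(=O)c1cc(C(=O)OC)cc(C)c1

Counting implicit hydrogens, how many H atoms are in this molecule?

Walk through each heavy atom and fill implicit hydrogens from standard valence (C 4, N 3, O 2, S 2, halogen 1); for lowercase aromatic atoms, an aromatic c carries 1 H when it has two neighbours and 0 H with three, and aromatic n carries 0 H:
  atom 1: C, bond orders sum to 1 (valence 4) → 3 H
  atom 2: C, bond orders sum to 4 (valence 4) → 0 H
  atom 3: O, bond orders sum to 2 (valence 2) → 0 H
  atom 4: aromatic c, 3 neighbours → 0 H
  atom 5: aromatic c, 2 neighbours → 1 H
  atom 6: aromatic c, 3 neighbours → 0 H
  atom 7: C, bond orders sum to 4 (valence 4) → 0 H
  atom 8: O, bond orders sum to 2 (valence 2) → 0 H
  atom 9: O, bond orders sum to 2 (valence 2) → 0 H
  atom 10: C, bond orders sum to 1 (valence 4) → 3 H
  atom 11: aromatic c, 2 neighbours → 1 H
  atom 12: aromatic c, 3 neighbours → 0 H
  atom 13: C, bond orders sum to 1 (valence 4) → 3 H
  atom 14: aromatic c, 2 neighbours → 1 H
Total hydrogens: 12.

12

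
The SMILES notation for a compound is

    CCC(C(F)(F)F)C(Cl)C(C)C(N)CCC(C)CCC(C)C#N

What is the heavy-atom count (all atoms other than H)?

Every atom symbol written in the SMILES (organic subset) is one heavy atom; implicit H are not written.
Heavy atoms by element → C:17, Cl:1, F:3, N:2.
Total: 23.

23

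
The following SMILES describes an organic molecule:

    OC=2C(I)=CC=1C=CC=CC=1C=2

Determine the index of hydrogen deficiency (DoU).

7

Degree of unsaturation = (number of rings) + (number of π bonds).
Ring closures in the SMILES: 2.
π bonds: 5 double bonds (each 1 DoU) → 5 DoU from unsaturation.
Total DoU = 2 + 5 = 7.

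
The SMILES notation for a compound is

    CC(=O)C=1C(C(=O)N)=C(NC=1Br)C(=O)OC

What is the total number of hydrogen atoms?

Walk through each heavy atom and fill implicit hydrogens from standard valence (C 4, N 3, O 2, S 2, halogen 1):
  atom 1: C, bond orders sum to 1 (valence 4) → 3 H
  atom 2: C, bond orders sum to 4 (valence 4) → 0 H
  atom 3: O, bond orders sum to 2 (valence 2) → 0 H
  atom 4: C, bond orders sum to 4 (valence 4) → 0 H
  atom 5: C, bond orders sum to 4 (valence 4) → 0 H
  atom 6: C, bond orders sum to 4 (valence 4) → 0 H
  atom 7: O, bond orders sum to 2 (valence 2) → 0 H
  atom 8: N, bond orders sum to 1 (valence 3) → 2 H
  atom 9: C, bond orders sum to 4 (valence 4) → 0 H
  atom 10: N, bond orders sum to 2 (valence 3) → 1 H
  atom 11: C, bond orders sum to 4 (valence 4) → 0 H
  atom 12: Br (halogen, monovalent) → 0 H
  atom 13: C, bond orders sum to 4 (valence 4) → 0 H
  atom 14: O, bond orders sum to 2 (valence 2) → 0 H
  atom 15: O, bond orders sum to 2 (valence 2) → 0 H
  atom 16: C, bond orders sum to 1 (valence 4) → 3 H
Total hydrogens: 9.

9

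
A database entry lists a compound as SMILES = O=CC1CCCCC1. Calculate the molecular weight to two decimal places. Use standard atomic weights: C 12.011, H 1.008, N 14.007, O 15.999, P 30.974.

112.17 g/mol

First, the molecular formula is C7H12O (counting implicit H from valence).
  C: 7 × 12.011 = 84.077
  H: 12 × 1.008 = 12.096
  O: 1 × 15.999 = 15.999
Sum: 7×12.011 + 12×1.008 + 1×15.999 = 112.172 → 112.17 g/mol.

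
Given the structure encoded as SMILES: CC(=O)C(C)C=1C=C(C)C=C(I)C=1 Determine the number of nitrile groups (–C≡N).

Scan the SMILES for the nitrile motif — none present.
Groups that are present: 1 ketone.

0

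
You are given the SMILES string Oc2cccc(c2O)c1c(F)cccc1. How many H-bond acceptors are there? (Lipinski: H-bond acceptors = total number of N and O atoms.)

N atoms: 0; O atoms: 2.
Lipinski HBA = 0 + 2 = 2.

2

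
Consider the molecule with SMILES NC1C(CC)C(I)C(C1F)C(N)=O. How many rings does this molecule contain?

1

In SMILES, each pair of matching ring-closure digits denotes one ring-closing bond; the number of such bonds equals the number of independent rings.
Ring-closure bonds here: 1.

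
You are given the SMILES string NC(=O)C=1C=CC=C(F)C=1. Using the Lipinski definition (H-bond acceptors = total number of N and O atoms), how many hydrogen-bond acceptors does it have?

N atoms: 1; O atoms: 1.
Lipinski HBA = 1 + 1 = 2.

2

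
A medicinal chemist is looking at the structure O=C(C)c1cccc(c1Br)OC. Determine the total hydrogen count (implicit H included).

9

Walk through each heavy atom and fill implicit hydrogens from standard valence (C 4, N 3, O 2, S 2, halogen 1); for lowercase aromatic atoms, an aromatic c carries 1 H when it has two neighbours and 0 H with three, and aromatic n carries 0 H:
  atom 1: O, bond orders sum to 2 (valence 2) → 0 H
  atom 2: C, bond orders sum to 4 (valence 4) → 0 H
  atom 3: C, bond orders sum to 1 (valence 4) → 3 H
  atom 4: aromatic c, 3 neighbours → 0 H
  atom 5: aromatic c, 2 neighbours → 1 H
  atom 6: aromatic c, 2 neighbours → 1 H
  atom 7: aromatic c, 2 neighbours → 1 H
  atom 8: aromatic c, 3 neighbours → 0 H
  atom 9: aromatic c, 3 neighbours → 0 H
  atom 10: Br (halogen, monovalent) → 0 H
  atom 11: O, bond orders sum to 2 (valence 2) → 0 H
  atom 12: C, bond orders sum to 1 (valence 4) → 3 H
Total hydrogens: 9.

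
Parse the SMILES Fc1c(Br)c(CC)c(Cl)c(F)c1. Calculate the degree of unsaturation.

Molecular formula: C8H6BrClF2.
DoU = (2C + 2 + N − H − X) / 2, where X is the halogen count and O/S are ignored.
    = (2·8 + 2 + 0 − 6 − 4) / 2 = 8 / 2 = 4.

4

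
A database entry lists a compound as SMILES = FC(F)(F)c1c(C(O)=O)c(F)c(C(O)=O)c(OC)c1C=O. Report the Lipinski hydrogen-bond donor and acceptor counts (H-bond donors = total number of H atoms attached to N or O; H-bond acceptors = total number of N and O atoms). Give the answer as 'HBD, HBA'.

2, 6

Donors: find every N or O and count the H atoms it carries.
  atom 8 (O): bond orders sum to 1 → 1 H
  atom 9 (O): bond orders sum to 2 → 0 H
  atom 14 (O): bond orders sum to 1 → 1 H
  atom 15 (O): bond orders sum to 2 → 0 H
  atom 17 (O): bond orders sum to 2 → 0 H
  atom 21 (O): bond orders sum to 2 → 0 H
Lipinski HBD = 2.
Acceptors: N atoms = 0, O atoms = 6 → HBA = 6.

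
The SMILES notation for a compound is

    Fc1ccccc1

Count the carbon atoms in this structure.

6

Count every carbon token in the SMILES (each C, including those in ring-closure positions and inside branches).
Carbon count: 6.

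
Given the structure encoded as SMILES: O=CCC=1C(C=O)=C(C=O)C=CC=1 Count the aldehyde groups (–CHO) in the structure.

The aldehyde motif appears at heavy-atom positions 2, 6, 9 in the SMILES.
Aldehyde count: 3.

3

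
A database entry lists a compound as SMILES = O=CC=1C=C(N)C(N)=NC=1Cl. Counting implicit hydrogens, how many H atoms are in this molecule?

Walk through each heavy atom and fill implicit hydrogens from standard valence (C 4, N 3, O 2, S 2, halogen 1):
  atom 1: O, bond orders sum to 2 (valence 2) → 0 H
  atom 2: C, bond orders sum to 3 (valence 4) → 1 H
  atom 3: C, bond orders sum to 4 (valence 4) → 0 H
  atom 4: C, bond orders sum to 3 (valence 4) → 1 H
  atom 5: C, bond orders sum to 4 (valence 4) → 0 H
  atom 6: N, bond orders sum to 1 (valence 3) → 2 H
  atom 7: C, bond orders sum to 4 (valence 4) → 0 H
  atom 8: N, bond orders sum to 1 (valence 3) → 2 H
  atom 9: N, bond orders sum to 3 (valence 3) → 0 H
  atom 10: C, bond orders sum to 4 (valence 4) → 0 H
  atom 11: Cl (halogen, monovalent) → 0 H
Total hydrogens: 6.

6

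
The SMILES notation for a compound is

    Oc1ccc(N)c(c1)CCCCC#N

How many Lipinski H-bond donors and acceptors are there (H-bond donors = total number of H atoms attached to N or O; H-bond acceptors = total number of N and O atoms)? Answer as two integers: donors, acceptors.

3, 3

Donors: find every N or O and count the H atoms it carries.
  atom 1 (O): bond orders sum to 1 → 1 H
  atom 6 (N): bond orders sum to 1 → 2 H
  atom 14 (N): bond orders sum to 3 → 0 H
Lipinski HBD = 3.
Acceptors: N atoms = 2, O atoms = 1 → HBA = 3.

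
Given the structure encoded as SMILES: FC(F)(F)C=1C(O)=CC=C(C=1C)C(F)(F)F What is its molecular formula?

C9H6F6O

Walk through each heavy atom and fill implicit hydrogens from standard valence (C 4, N 3, O 2, S 2, halogen 1):
  atom 1: F (halogen, monovalent) → 0 H
  atom 2: C, bond orders sum to 4 (valence 4) → 0 H
  atom 3: F (halogen, monovalent) → 0 H
  atom 4: F (halogen, monovalent) → 0 H
  atom 5: C, bond orders sum to 4 (valence 4) → 0 H
  atom 6: C, bond orders sum to 4 (valence 4) → 0 H
  atom 7: O, bond orders sum to 1 (valence 2) → 1 H
  atom 8: C, bond orders sum to 3 (valence 4) → 1 H
  atom 9: C, bond orders sum to 3 (valence 4) → 1 H
  atom 10: C, bond orders sum to 4 (valence 4) → 0 H
  atom 11: C, bond orders sum to 4 (valence 4) → 0 H
  atom 12: C, bond orders sum to 1 (valence 4) → 3 H
  atom 13: C, bond orders sum to 4 (valence 4) → 0 H
  atom 14: F (halogen, monovalent) → 0 H
  atom 15: F (halogen, monovalent) → 0 H
  atom 16: F (halogen, monovalent) → 0 H
Totals → C:9, H:6, F:6, O:1.
In Hill order: C9H6F6O.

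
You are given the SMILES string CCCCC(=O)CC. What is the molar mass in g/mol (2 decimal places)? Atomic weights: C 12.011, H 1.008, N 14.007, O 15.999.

114.19 g/mol

First, the molecular formula is C7H14O (counting implicit H from valence).
  C: 7 × 12.011 = 84.077
  H: 14 × 1.008 = 14.112
  O: 1 × 15.999 = 15.999
Sum: 7×12.011 + 14×1.008 + 1×15.999 = 114.188 → 114.19 g/mol.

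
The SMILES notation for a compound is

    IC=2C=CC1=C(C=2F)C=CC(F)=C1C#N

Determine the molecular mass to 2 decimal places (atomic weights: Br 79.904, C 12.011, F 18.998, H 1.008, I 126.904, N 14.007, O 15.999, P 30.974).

315.06 g/mol

First, the molecular formula is C11H4F2IN (counting implicit H from valence).
  C: 11 × 12.011 = 132.121
  F: 2 × 18.998 = 37.996
  H: 4 × 1.008 = 4.032
  I: 1 × 126.904 = 126.904
  N: 1 × 14.007 = 14.007
Sum: 11×12.011 + 2×18.998 + 4×1.008 + 1×126.904 + 1×14.007 = 315.060 → 315.06 g/mol.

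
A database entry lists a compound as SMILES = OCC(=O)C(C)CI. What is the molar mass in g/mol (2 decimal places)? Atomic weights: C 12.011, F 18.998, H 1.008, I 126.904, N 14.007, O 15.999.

First, the molecular formula is C5H9IO2 (counting implicit H from valence).
  C: 5 × 12.011 = 60.055
  H: 9 × 1.008 = 9.072
  I: 1 × 126.904 = 126.904
  O: 2 × 15.999 = 31.998
Sum: 5×12.011 + 9×1.008 + 1×126.904 + 2×15.999 = 228.029 → 228.03 g/mol.

228.03 g/mol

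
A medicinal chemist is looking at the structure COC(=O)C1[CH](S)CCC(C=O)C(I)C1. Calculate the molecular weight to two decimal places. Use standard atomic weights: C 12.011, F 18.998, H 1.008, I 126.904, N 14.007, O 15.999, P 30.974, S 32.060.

342.19 g/mol

First, the molecular formula is C10H15IO3S (counting implicit H from valence).
  C: 10 × 12.011 = 120.110
  H: 15 × 1.008 = 15.120
  I: 1 × 126.904 = 126.904
  O: 3 × 15.999 = 47.997
  S: 1 × 32.060 = 32.060
Sum: 10×12.011 + 15×1.008 + 1×126.904 + 3×15.999 + 1×32.060 = 342.191 → 342.19 g/mol.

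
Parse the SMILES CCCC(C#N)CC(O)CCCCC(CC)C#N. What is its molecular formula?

Walk through each heavy atom and fill implicit hydrogens from standard valence (C 4, N 3, O 2, S 2, halogen 1):
  atom 1: C, bond orders sum to 1 (valence 4) → 3 H
  atom 2: C, bond orders sum to 2 (valence 4) → 2 H
  atom 3: C, bond orders sum to 2 (valence 4) → 2 H
  atom 4: C, bond orders sum to 3 (valence 4) → 1 H
  atom 5: C, bond orders sum to 4 (valence 4) → 0 H
  atom 6: N, bond orders sum to 3 (valence 3) → 0 H
  atom 7: C, bond orders sum to 2 (valence 4) → 2 H
  atom 8: C, bond orders sum to 3 (valence 4) → 1 H
  atom 9: O, bond orders sum to 1 (valence 2) → 1 H
  atom 10: C, bond orders sum to 2 (valence 4) → 2 H
  atom 11: C, bond orders sum to 2 (valence 4) → 2 H
  atom 12: C, bond orders sum to 2 (valence 4) → 2 H
  atom 13: C, bond orders sum to 2 (valence 4) → 2 H
  atom 14: C, bond orders sum to 3 (valence 4) → 1 H
  atom 15: C, bond orders sum to 2 (valence 4) → 2 H
  atom 16: C, bond orders sum to 1 (valence 4) → 3 H
  atom 17: C, bond orders sum to 4 (valence 4) → 0 H
  atom 18: N, bond orders sum to 3 (valence 3) → 0 H
Totals → C:15, H:26, N:2, O:1.
In Hill order: C15H26N2O.

C15H26N2O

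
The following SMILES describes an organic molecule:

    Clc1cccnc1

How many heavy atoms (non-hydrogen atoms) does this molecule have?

7

Every atom symbol written in the SMILES (organic subset) is one heavy atom; implicit H are not written.
Heavy atoms by element → C:5, Cl:1, N:1.
Total: 7.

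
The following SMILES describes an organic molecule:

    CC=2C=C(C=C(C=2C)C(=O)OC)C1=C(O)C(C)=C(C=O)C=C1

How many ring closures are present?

2

In SMILES, each pair of matching ring-closure digits denotes one ring-closing bond; the number of such bonds equals the number of independent rings.
Ring-closure bonds here: 2.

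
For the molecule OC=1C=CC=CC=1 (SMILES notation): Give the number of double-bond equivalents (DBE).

4

Molecular formula: C6H6O.
DoU = (2C + 2 + N − H − X) / 2, where X is the halogen count and O/S are ignored.
    = (2·6 + 2 + 0 − 6 − 0) / 2 = 8 / 2 = 4.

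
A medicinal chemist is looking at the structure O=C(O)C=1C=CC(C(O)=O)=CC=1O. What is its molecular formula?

Walk through each heavy atom and fill implicit hydrogens from standard valence (C 4, N 3, O 2, S 2, halogen 1):
  atom 1: O, bond orders sum to 2 (valence 2) → 0 H
  atom 2: C, bond orders sum to 4 (valence 4) → 0 H
  atom 3: O, bond orders sum to 1 (valence 2) → 1 H
  atom 4: C, bond orders sum to 4 (valence 4) → 0 H
  atom 5: C, bond orders sum to 3 (valence 4) → 1 H
  atom 6: C, bond orders sum to 3 (valence 4) → 1 H
  atom 7: C, bond orders sum to 4 (valence 4) → 0 H
  atom 8: C, bond orders sum to 4 (valence 4) → 0 H
  atom 9: O, bond orders sum to 1 (valence 2) → 1 H
  atom 10: O, bond orders sum to 2 (valence 2) → 0 H
  atom 11: C, bond orders sum to 3 (valence 4) → 1 H
  atom 12: C, bond orders sum to 4 (valence 4) → 0 H
  atom 13: O, bond orders sum to 1 (valence 2) → 1 H
Totals → C:8, H:6, O:5.

C8H6O5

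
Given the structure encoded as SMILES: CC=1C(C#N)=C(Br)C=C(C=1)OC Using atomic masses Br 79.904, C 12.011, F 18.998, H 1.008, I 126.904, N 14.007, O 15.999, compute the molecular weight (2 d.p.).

226.07 g/mol

First, the molecular formula is C9H8BrNO (counting implicit H from valence).
  Br: 1 × 79.904 = 79.904
  C: 9 × 12.011 = 108.099
  H: 8 × 1.008 = 8.064
  N: 1 × 14.007 = 14.007
  O: 1 × 15.999 = 15.999
Sum: 1×79.904 + 9×12.011 + 8×1.008 + 1×14.007 + 1×15.999 = 226.073 → 226.07 g/mol.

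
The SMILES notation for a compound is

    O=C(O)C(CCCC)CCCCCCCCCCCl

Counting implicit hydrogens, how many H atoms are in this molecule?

31

Walk through each heavy atom and fill implicit hydrogens from standard valence (C 4, N 3, O 2, S 2, halogen 1):
  atom 1: O, bond orders sum to 2 (valence 2) → 0 H
  atom 2: C, bond orders sum to 4 (valence 4) → 0 H
  atom 3: O, bond orders sum to 1 (valence 2) → 1 H
  atom 4: C, bond orders sum to 3 (valence 4) → 1 H
  atom 5: C, bond orders sum to 2 (valence 4) → 2 H
  atom 6: C, bond orders sum to 2 (valence 4) → 2 H
  atom 7: C, bond orders sum to 2 (valence 4) → 2 H
  atom 8: C, bond orders sum to 1 (valence 4) → 3 H
  atom 9: C, bond orders sum to 2 (valence 4) → 2 H
  atom 10: C, bond orders sum to 2 (valence 4) → 2 H
  atom 11: C, bond orders sum to 2 (valence 4) → 2 H
  atom 12: C, bond orders sum to 2 (valence 4) → 2 H
  atom 13: C, bond orders sum to 2 (valence 4) → 2 H
  atom 14: C, bond orders sum to 2 (valence 4) → 2 H
  atom 15: C, bond orders sum to 2 (valence 4) → 2 H
  atom 16: C, bond orders sum to 2 (valence 4) → 2 H
  atom 17: C, bond orders sum to 2 (valence 4) → 2 H
  atom 18: C, bond orders sum to 2 (valence 4) → 2 H
  atom 19: Cl (halogen, monovalent) → 0 H
Total hydrogens: 31.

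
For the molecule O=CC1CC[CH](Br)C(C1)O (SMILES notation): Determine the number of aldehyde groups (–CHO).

1

The aldehyde motif appears at heavy-atom position 2 in the SMILES.
Other groups present: 1 hydroxyl.
Aldehyde count: 1.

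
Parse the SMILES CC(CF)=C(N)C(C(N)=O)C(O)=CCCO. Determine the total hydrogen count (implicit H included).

17

Walk through each heavy atom and fill implicit hydrogens from standard valence (C 4, N 3, O 2, S 2, halogen 1):
  atom 1: C, bond orders sum to 1 (valence 4) → 3 H
  atom 2: C, bond orders sum to 4 (valence 4) → 0 H
  atom 3: C, bond orders sum to 2 (valence 4) → 2 H
  atom 4: F (halogen, monovalent) → 0 H
  atom 5: C, bond orders sum to 4 (valence 4) → 0 H
  atom 6: N, bond orders sum to 1 (valence 3) → 2 H
  atom 7: C, bond orders sum to 3 (valence 4) → 1 H
  atom 8: C, bond orders sum to 4 (valence 4) → 0 H
  atom 9: N, bond orders sum to 1 (valence 3) → 2 H
  atom 10: O, bond orders sum to 2 (valence 2) → 0 H
  atom 11: C, bond orders sum to 4 (valence 4) → 0 H
  atom 12: O, bond orders sum to 1 (valence 2) → 1 H
  atom 13: C, bond orders sum to 3 (valence 4) → 1 H
  atom 14: C, bond orders sum to 2 (valence 4) → 2 H
  atom 15: C, bond orders sum to 2 (valence 4) → 2 H
  atom 16: O, bond orders sum to 1 (valence 2) → 1 H
Total hydrogens: 17.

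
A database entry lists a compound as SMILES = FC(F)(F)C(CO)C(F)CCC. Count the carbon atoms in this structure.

7

Count every carbon token in the SMILES (each C, including those in ring-closure positions and inside branches).
Carbon count: 7.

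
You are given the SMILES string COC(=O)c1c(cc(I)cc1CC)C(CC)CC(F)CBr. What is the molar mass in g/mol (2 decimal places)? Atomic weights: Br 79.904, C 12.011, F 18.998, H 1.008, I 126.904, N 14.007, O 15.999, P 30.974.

471.15 g/mol

First, the molecular formula is C16H21BrFIO2 (counting implicit H from valence).
  Br: 1 × 79.904 = 79.904
  C: 16 × 12.011 = 192.176
  F: 1 × 18.998 = 18.998
  H: 21 × 1.008 = 21.168
  I: 1 × 126.904 = 126.904
  O: 2 × 15.999 = 31.998
Sum: 1×79.904 + 16×12.011 + 1×18.998 + 21×1.008 + 1×126.904 + 2×15.999 = 471.148 → 471.15 g/mol.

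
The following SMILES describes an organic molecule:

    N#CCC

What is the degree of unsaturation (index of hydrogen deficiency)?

2

Molecular formula: C3H5N.
DoU = (2C + 2 + N − H − X) / 2, where X is the halogen count and O/S are ignored.
    = (2·3 + 2 + 1 − 5 − 0) / 2 = 4 / 2 = 2.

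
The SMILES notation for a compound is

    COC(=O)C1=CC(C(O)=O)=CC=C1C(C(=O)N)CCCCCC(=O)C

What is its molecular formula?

C18H23NO6

Walk through each heavy atom and fill implicit hydrogens from standard valence (C 4, N 3, O 2, S 2, halogen 1):
  atom 1: C, bond orders sum to 1 (valence 4) → 3 H
  atom 2: O, bond orders sum to 2 (valence 2) → 0 H
  atom 3: C, bond orders sum to 4 (valence 4) → 0 H
  atom 4: O, bond orders sum to 2 (valence 2) → 0 H
  atom 5: C, bond orders sum to 4 (valence 4) → 0 H
  atom 6: C, bond orders sum to 3 (valence 4) → 1 H
  atom 7: C, bond orders sum to 4 (valence 4) → 0 H
  atom 8: C, bond orders sum to 4 (valence 4) → 0 H
  atom 9: O, bond orders sum to 1 (valence 2) → 1 H
  atom 10: O, bond orders sum to 2 (valence 2) → 0 H
  atom 11: C, bond orders sum to 3 (valence 4) → 1 H
  atom 12: C, bond orders sum to 3 (valence 4) → 1 H
  atom 13: C, bond orders sum to 4 (valence 4) → 0 H
  atom 14: C, bond orders sum to 3 (valence 4) → 1 H
  atom 15: C, bond orders sum to 4 (valence 4) → 0 H
  atom 16: O, bond orders sum to 2 (valence 2) → 0 H
  atom 17: N, bond orders sum to 1 (valence 3) → 2 H
  atom 18: C, bond orders sum to 2 (valence 4) → 2 H
  atom 19: C, bond orders sum to 2 (valence 4) → 2 H
  atom 20: C, bond orders sum to 2 (valence 4) → 2 H
  atom 21: C, bond orders sum to 2 (valence 4) → 2 H
  atom 22: C, bond orders sum to 2 (valence 4) → 2 H
  atom 23: C, bond orders sum to 4 (valence 4) → 0 H
  atom 24: O, bond orders sum to 2 (valence 2) → 0 H
  atom 25: C, bond orders sum to 1 (valence 4) → 3 H
Totals → C:18, H:23, N:1, O:6.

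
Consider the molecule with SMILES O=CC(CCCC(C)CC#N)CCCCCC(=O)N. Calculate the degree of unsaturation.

Degree of unsaturation = (number of rings) + (number of π bonds).
Ring closures in the SMILES: 0.
π bonds: 2 double bonds (each 1 DoU), 1 triple bond (each 2 DoU) → 4 DoU from unsaturation.
Total DoU = 0 + 4 = 4.

4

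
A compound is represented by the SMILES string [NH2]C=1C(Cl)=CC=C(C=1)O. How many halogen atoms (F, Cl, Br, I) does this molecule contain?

Halogen atoms appear at heavy-atom position 4 (1×Cl).
Other groups present: 1 hydroxyl, 1 primary amine.
Halogen count: 1.

1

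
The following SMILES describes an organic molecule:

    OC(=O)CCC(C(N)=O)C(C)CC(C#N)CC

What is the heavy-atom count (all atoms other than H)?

17

Every atom symbol written in the SMILES (organic subset) is one heavy atom; implicit H are not written.
Heavy atoms by element → C:12, N:2, O:3.
Total: 17.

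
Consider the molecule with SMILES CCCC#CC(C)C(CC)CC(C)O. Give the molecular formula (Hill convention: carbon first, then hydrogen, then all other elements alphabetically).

Walk through each heavy atom and fill implicit hydrogens from standard valence (C 4, N 3, O 2, S 2, halogen 1):
  atom 1: C, bond orders sum to 1 (valence 4) → 3 H
  atom 2: C, bond orders sum to 2 (valence 4) → 2 H
  atom 3: C, bond orders sum to 2 (valence 4) → 2 H
  atom 4: C, bond orders sum to 4 (valence 4) → 0 H
  atom 5: C, bond orders sum to 4 (valence 4) → 0 H
  atom 6: C, bond orders sum to 3 (valence 4) → 1 H
  atom 7: C, bond orders sum to 1 (valence 4) → 3 H
  atom 8: C, bond orders sum to 3 (valence 4) → 1 H
  atom 9: C, bond orders sum to 2 (valence 4) → 2 H
  atom 10: C, bond orders sum to 1 (valence 4) → 3 H
  atom 11: C, bond orders sum to 2 (valence 4) → 2 H
  atom 12: C, bond orders sum to 3 (valence 4) → 1 H
  atom 13: C, bond orders sum to 1 (valence 4) → 3 H
  atom 14: O, bond orders sum to 1 (valence 2) → 1 H
Totals → C:13, H:24, O:1.
In Hill order: C13H24O.

C13H24O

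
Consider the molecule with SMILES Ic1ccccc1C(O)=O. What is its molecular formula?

Walk through each heavy atom and fill implicit hydrogens from standard valence (C 4, N 3, O 2, S 2, halogen 1); for lowercase aromatic atoms, an aromatic c carries 1 H when it has two neighbours and 0 H with three, and aromatic n carries 0 H:
  atom 1: I (halogen, monovalent) → 0 H
  atom 2: aromatic c, 3 neighbours → 0 H
  atom 3: aromatic c, 2 neighbours → 1 H
  atom 4: aromatic c, 2 neighbours → 1 H
  atom 5: aromatic c, 2 neighbours → 1 H
  atom 6: aromatic c, 2 neighbours → 1 H
  atom 7: aromatic c, 3 neighbours → 0 H
  atom 8: C, bond orders sum to 4 (valence 4) → 0 H
  atom 9: O, bond orders sum to 1 (valence 2) → 1 H
  atom 10: O, bond orders sum to 2 (valence 2) → 0 H
Totals → C:7, H:5, I:1, O:2.

C7H5IO2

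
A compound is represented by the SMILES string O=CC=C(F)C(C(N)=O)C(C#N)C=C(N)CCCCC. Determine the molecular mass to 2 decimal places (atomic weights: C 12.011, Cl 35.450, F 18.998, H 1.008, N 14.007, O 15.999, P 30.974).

First, the molecular formula is C14H20FN3O2 (counting implicit H from valence).
  C: 14 × 12.011 = 168.154
  F: 1 × 18.998 = 18.998
  H: 20 × 1.008 = 20.160
  N: 3 × 14.007 = 42.021
  O: 2 × 15.999 = 31.998
Sum: 14×12.011 + 1×18.998 + 20×1.008 + 3×14.007 + 2×15.999 = 281.331 → 281.33 g/mol.

281.33 g/mol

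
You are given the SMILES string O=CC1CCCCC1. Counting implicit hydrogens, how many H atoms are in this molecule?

12

Walk through each heavy atom and fill implicit hydrogens from standard valence (C 4, N 3, O 2, S 2, halogen 1):
  atom 1: O, bond orders sum to 2 (valence 2) → 0 H
  atom 2: C, bond orders sum to 3 (valence 4) → 1 H
  atom 3: C, bond orders sum to 3 (valence 4) → 1 H
  atom 4: C, bond orders sum to 2 (valence 4) → 2 H
  atom 5: C, bond orders sum to 2 (valence 4) → 2 H
  atom 6: C, bond orders sum to 2 (valence 4) → 2 H
  atom 7: C, bond orders sum to 2 (valence 4) → 2 H
  atom 8: C, bond orders sum to 2 (valence 4) → 2 H
Total hydrogens: 12.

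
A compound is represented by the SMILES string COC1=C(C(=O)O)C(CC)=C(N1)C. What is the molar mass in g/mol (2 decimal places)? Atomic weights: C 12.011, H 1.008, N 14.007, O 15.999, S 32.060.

183.21 g/mol

First, the molecular formula is C9H13NO3 (counting implicit H from valence).
  C: 9 × 12.011 = 108.099
  H: 13 × 1.008 = 13.104
  N: 1 × 14.007 = 14.007
  O: 3 × 15.999 = 47.997
Sum: 9×12.011 + 13×1.008 + 1×14.007 + 3×15.999 = 183.207 → 183.21 g/mol.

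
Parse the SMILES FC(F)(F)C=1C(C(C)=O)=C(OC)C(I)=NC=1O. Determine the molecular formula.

Walk through each heavy atom and fill implicit hydrogens from standard valence (C 4, N 3, O 2, S 2, halogen 1):
  atom 1: F (halogen, monovalent) → 0 H
  atom 2: C, bond orders sum to 4 (valence 4) → 0 H
  atom 3: F (halogen, monovalent) → 0 H
  atom 4: F (halogen, monovalent) → 0 H
  atom 5: C, bond orders sum to 4 (valence 4) → 0 H
  atom 6: C, bond orders sum to 4 (valence 4) → 0 H
  atom 7: C, bond orders sum to 4 (valence 4) → 0 H
  atom 8: C, bond orders sum to 1 (valence 4) → 3 H
  atom 9: O, bond orders sum to 2 (valence 2) → 0 H
  atom 10: C, bond orders sum to 4 (valence 4) → 0 H
  atom 11: O, bond orders sum to 2 (valence 2) → 0 H
  atom 12: C, bond orders sum to 1 (valence 4) → 3 H
  atom 13: C, bond orders sum to 4 (valence 4) → 0 H
  atom 14: I (halogen, monovalent) → 0 H
  atom 15: N, bond orders sum to 3 (valence 3) → 0 H
  atom 16: C, bond orders sum to 4 (valence 4) → 0 H
  atom 17: O, bond orders sum to 1 (valence 2) → 1 H
Totals → C:9, H:7, F:3, I:1, N:1, O:3.
In Hill order: C9H7F3INO3.

C9H7F3INO3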